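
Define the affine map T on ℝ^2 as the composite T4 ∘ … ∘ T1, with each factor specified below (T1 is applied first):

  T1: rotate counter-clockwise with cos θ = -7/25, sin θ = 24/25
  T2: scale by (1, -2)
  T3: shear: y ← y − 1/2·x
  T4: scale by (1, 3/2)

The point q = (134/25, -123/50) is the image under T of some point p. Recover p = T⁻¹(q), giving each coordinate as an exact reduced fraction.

T1 = [-7/25 -24/25 0; 24/25 -7/25 0; 0 0 1]
T2·T1 = [-7/25 -24/25 0; -48/25 14/25 0; 0 0 1]
T3·…·T1 = [-7/25 -24/25 0; -89/50 26/25 0; 0 0 1]
T4·…·T1 = [-7/25 -24/25 0; -267/100 39/25 0; 0 0 1]
det M = -3; M⁻¹ = [-13/25 -8/25 0; -89/100 7/75 0; 0 0 1]
M⁻¹ · (134/25, -123/50)ᵀ = (-2, -5)ᵀ

p = (-2, -5)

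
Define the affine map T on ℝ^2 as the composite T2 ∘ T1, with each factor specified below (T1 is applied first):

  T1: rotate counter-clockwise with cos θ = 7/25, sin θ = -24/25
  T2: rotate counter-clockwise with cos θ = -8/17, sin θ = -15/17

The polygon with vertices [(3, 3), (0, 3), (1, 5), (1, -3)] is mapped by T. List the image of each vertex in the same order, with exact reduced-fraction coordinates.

image vertices: (-1509/425, -987/425), (-261/425, -1248/425), (-851/425, -1993/425), (-31/85, 267/85)

T1 rotate counter-clockwise with cos θ = 7/25, sin θ = -24/25: (3, 3) → (93/25, -51/25); (0, 3) → (72/25, 21/25); (1, 5) → (127/25, 11/25); (1, -3) → (-13/5, -9/5)
T2 rotate counter-clockwise with cos θ = -8/17, sin θ = -15/17: (93/25, -51/25) → (-1509/425, -987/425); (72/25, 21/25) → (-261/425, -1248/425); (127/25, 11/25) → (-851/425, -1993/425); (-13/5, -9/5) → (-31/85, 267/85)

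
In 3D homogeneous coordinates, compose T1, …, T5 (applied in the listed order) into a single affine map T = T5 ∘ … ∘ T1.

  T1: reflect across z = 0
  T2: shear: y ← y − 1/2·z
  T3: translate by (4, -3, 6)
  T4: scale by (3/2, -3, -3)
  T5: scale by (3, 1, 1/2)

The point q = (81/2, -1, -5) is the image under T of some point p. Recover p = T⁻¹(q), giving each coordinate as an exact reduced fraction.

T1 = [1 0 0 0; 0 1 0 0; 0 0 -1 0; 0 0 0 1]
T2·T1 = [1 0 0 0; 0 1 1/2 0; 0 0 -1 0; 0 0 0 1]
T3·…·T1 = [1 0 0 4; 0 1 1/2 -3; 0 0 -1 6; 0 0 0 1]
T4·…·T1 = [3/2 0 0 6; 0 -3 -3/2 9; 0 0 3 -18; 0 0 0 1]
T5·…·T1 = [9/2 0 0 18; 0 -3 -3/2 9; 0 0 3/2 -9; 0 0 0 1]
det M = -81/4; M⁻¹ = [2/9 0 0 -4; 0 -1/3 -1/3 0; 0 0 2/3 6; 0 0 0 1]
M⁻¹ · (81/2, -1, -5)ᵀ = (5, 2, 8/3)ᵀ

p = (5, 2, 8/3)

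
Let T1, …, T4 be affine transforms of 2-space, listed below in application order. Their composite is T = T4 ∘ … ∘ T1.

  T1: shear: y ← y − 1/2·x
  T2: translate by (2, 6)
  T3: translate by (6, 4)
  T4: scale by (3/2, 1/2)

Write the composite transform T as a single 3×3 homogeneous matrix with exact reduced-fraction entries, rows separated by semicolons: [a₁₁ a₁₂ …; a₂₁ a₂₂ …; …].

T1 = [1 0 0; -1/2 1 0; 0 0 1]
T2·T1 = [1 0 2; -1/2 1 6; 0 0 1]
T3·…·T1 = [1 0 8; -1/2 1 10; 0 0 1]
T4·…·T1 = [3/2 0 12; -1/4 1/2 5; 0 0 1]

T = [3/2 0 12; -1/4 1/2 5; 0 0 1]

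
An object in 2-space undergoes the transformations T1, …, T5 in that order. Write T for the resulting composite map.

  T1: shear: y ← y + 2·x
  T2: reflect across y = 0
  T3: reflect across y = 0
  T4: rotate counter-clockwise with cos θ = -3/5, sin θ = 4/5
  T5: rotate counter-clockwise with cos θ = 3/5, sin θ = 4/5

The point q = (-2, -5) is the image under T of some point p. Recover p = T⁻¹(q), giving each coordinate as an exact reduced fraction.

T1 = [1 0 0; 2 1 0; 0 0 1]
T2·T1 = [1 0 0; -2 -1 0; 0 0 1]
T3·…·T1 = [1 0 0; 2 1 0; 0 0 1]
T4·…·T1 = [-11/5 -4/5 0; -2/5 -3/5 0; 0 0 1]
T5·…·T1 = [-1 0 0; -2 -1 0; 0 0 1]
det M = 1; M⁻¹ = [-1 0 0; 2 -1 0; 0 0 1]
M⁻¹ · (-2, -5)ᵀ = (2, 1)ᵀ

p = (2, 1)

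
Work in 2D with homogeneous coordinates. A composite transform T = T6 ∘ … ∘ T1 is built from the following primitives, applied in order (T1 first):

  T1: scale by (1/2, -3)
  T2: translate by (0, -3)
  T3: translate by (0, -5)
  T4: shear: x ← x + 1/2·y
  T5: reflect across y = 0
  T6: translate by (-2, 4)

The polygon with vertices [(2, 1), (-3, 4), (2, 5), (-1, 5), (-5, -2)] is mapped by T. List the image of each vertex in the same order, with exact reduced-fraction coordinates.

image vertices: (-13/2, 15), (-27/2, 24), (-25/2, 27), (-14, 27), (-11/2, 6)

T1 scale by (1/2, -3): (2, 1) → (1, -3); (-3, 4) → (-3/2, -12); (2, 5) → (1, -15); (-1, 5) → (-1/2, -15); (-5, -2) → (-5/2, 6)
T2 translate by (0, -3): (1, -3) → (1, -6); (-3/2, -12) → (-3/2, -15); (1, -15) → (1, -18); (-1/2, -15) → (-1/2, -18); (-5/2, 6) → (-5/2, 3)
T3 translate by (0, -5): (1, -6) → (1, -11); (-3/2, -15) → (-3/2, -20); (1, -18) → (1, -23); (-1/2, -18) → (-1/2, -23); (-5/2, 3) → (-5/2, -2)
T4 shear: x ← x + 1/2·y: (1, -11) → (-9/2, -11); (-3/2, -20) → (-23/2, -20); (1, -23) → (-21/2, -23); (-1/2, -23) → (-12, -23); (-5/2, -2) → (-7/2, -2)
T5 reflect across y = 0: (-9/2, -11) → (-9/2, 11); (-23/2, -20) → (-23/2, 20); (-21/2, -23) → (-21/2, 23); (-12, -23) → (-12, 23); (-7/2, -2) → (-7/2, 2)
T6 translate by (-2, 4): (-9/2, 11) → (-13/2, 15); (-23/2, 20) → (-27/2, 24); (-21/2, 23) → (-25/2, 27); (-12, 23) → (-14, 27); (-7/2, 2) → (-11/2, 6)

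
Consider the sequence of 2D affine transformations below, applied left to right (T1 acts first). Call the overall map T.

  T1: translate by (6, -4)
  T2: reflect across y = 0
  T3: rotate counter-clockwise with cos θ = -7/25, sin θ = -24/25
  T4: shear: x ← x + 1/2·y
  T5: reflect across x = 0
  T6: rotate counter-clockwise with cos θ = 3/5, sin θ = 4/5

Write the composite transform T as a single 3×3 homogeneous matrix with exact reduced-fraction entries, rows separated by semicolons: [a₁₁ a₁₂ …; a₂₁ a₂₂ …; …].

T1 = [1 0 6; 0 1 -4; 0 0 1]
T2·T1 = [1 0 6; 0 -1 4; 0 0 1]
T3·…·T1 = [-7/25 -24/25 54/25; -24/25 7/25 -172/25; 0 0 1]
T4·…·T1 = [-19/25 -41/50 -32/25; -24/25 7/25 -172/25; 0 0 1]
T5·…·T1 = [19/25 41/50 32/25; -24/25 7/25 -172/25; 0 0 1]
T6·…·T1 = [153/125 67/250 784/125; 4/125 103/125 -388/125; 0 0 1]

T = [153/125 67/250 784/125; 4/125 103/125 -388/125; 0 0 1]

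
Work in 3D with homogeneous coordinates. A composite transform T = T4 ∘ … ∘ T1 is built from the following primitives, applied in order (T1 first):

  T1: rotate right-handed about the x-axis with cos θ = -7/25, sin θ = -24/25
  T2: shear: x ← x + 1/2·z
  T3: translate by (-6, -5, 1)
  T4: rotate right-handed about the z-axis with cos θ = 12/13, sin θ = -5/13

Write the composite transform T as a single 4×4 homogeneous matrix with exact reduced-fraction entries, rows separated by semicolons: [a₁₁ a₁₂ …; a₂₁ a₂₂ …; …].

T = [12/13 -179/325 6/25 -97/13; -5/13 -24/325 47/50 -30/13; 0 -24/25 -7/25 1; 0 0 0 1]

T1 = [1 0 0 0; 0 -7/25 24/25 0; 0 -24/25 -7/25 0; 0 0 0 1]
T2·T1 = [1 -12/25 -7/50 0; 0 -7/25 24/25 0; 0 -24/25 -7/25 0; 0 0 0 1]
T3·…·T1 = [1 -12/25 -7/50 -6; 0 -7/25 24/25 -5; 0 -24/25 -7/25 1; 0 0 0 1]
T4·…·T1 = [12/13 -179/325 6/25 -97/13; -5/13 -24/325 47/50 -30/13; 0 -24/25 -7/25 1; 0 0 0 1]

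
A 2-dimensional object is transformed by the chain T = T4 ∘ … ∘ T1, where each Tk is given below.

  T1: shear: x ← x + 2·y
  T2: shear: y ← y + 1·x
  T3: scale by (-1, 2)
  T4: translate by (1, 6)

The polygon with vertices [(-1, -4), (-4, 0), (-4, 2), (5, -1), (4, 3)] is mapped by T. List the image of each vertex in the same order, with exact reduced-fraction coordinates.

image vertices: (10, -20), (5, -2), (1, 10), (-2, 10), (-9, 32)

T1 shear: x ← x + 2·y: (-1, -4) → (-9, -4); (-4, 0) → (-4, 0); (-4, 2) → (0, 2); (5, -1) → (3, -1); (4, 3) → (10, 3)
T2 shear: y ← y + 1·x: (-9, -4) → (-9, -13); (-4, 0) → (-4, -4); (0, 2) → (0, 2); (3, -1) → (3, 2); (10, 3) → (10, 13)
T3 scale by (-1, 2): (-9, -13) → (9, -26); (-4, -4) → (4, -8); (0, 2) → (0, 4); (3, 2) → (-3, 4); (10, 13) → (-10, 26)
T4 translate by (1, 6): (9, -26) → (10, -20); (4, -8) → (5, -2); (0, 4) → (1, 10); (-3, 4) → (-2, 10); (-10, 26) → (-9, 32)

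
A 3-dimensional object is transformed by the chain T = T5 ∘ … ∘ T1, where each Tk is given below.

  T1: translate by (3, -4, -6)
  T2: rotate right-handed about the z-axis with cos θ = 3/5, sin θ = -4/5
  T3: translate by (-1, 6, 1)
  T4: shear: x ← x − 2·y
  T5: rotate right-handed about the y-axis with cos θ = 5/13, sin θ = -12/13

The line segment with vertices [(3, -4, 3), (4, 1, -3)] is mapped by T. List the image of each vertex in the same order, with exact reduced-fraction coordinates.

T1 translate by (3, -4, -6): (3, -4, 3) → (6, -8, -3); (4, 1, -3) → (7, -3, -9)
T2 rotate right-handed about the z-axis with cos θ = 3/5, sin θ = -4/5: (6, -8, -3) → (-14/5, -48/5, -3); (7, -3, -9) → (9/5, -37/5, -9)
T3 translate by (-1, 6, 1): (-14/5, -48/5, -3) → (-19/5, -18/5, -2); (9/5, -37/5, -9) → (4/5, -7/5, -8)
T4 shear: x ← x − 2·y: (-19/5, -18/5, -2) → (17/5, -18/5, -2); (4/5, -7/5, -8) → (18/5, -7/5, -8)
T5 rotate right-handed about the y-axis with cos θ = 5/13, sin θ = -12/13: (17/5, -18/5, -2) → (41/13, -18/5, 154/65); (18/5, -7/5, -8) → (114/13, -7/5, 16/65)

image vertices: (41/13, -18/5, 154/65), (114/13, -7/5, 16/65)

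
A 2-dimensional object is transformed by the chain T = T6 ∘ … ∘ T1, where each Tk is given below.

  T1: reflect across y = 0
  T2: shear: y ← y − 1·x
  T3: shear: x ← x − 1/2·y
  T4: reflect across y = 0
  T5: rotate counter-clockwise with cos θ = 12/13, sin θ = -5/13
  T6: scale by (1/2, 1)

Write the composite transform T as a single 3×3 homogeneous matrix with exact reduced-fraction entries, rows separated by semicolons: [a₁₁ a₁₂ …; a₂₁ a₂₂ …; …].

T = [23/26 11/26 0; 9/26 19/26 0; 0 0 1]

T1 = [1 0 0; 0 -1 0; 0 0 1]
T2·T1 = [1 0 0; -1 -1 0; 0 0 1]
T3·…·T1 = [3/2 1/2 0; -1 -1 0; 0 0 1]
T4·…·T1 = [3/2 1/2 0; 1 1 0; 0 0 1]
T5·…·T1 = [23/13 11/13 0; 9/26 19/26 0; 0 0 1]
T6·…·T1 = [23/26 11/26 0; 9/26 19/26 0; 0 0 1]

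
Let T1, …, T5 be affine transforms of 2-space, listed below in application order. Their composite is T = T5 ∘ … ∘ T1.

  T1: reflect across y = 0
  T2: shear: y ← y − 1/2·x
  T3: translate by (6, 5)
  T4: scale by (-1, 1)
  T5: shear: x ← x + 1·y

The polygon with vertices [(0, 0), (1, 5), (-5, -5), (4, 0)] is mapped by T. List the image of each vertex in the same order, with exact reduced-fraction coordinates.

image vertices: (-1, 5), (-15/2, -1/2), (23/2, 25/2), (-7, 3)

T1 reflect across y = 0: (0, 0) → (0, 0); (1, 5) → (1, -5); (-5, -5) → (-5, 5); (4, 0) → (4, 0)
T2 shear: y ← y − 1/2·x: (0, 0) → (0, 0); (1, -5) → (1, -11/2); (-5, 5) → (-5, 15/2); (4, 0) → (4, -2)
T3 translate by (6, 5): (0, 0) → (6, 5); (1, -11/2) → (7, -1/2); (-5, 15/2) → (1, 25/2); (4, -2) → (10, 3)
T4 scale by (-1, 1): (6, 5) → (-6, 5); (7, -1/2) → (-7, -1/2); (1, 25/2) → (-1, 25/2); (10, 3) → (-10, 3)
T5 shear: x ← x + 1·y: (-6, 5) → (-1, 5); (-7, -1/2) → (-15/2, -1/2); (-1, 25/2) → (23/2, 25/2); (-10, 3) → (-7, 3)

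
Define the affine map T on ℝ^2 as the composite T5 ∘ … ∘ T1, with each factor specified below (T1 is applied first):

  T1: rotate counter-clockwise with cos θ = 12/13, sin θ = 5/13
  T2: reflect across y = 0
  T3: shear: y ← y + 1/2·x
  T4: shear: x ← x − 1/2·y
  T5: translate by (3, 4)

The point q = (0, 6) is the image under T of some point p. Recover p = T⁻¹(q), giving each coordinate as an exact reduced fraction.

T1 = [12/13 -5/13 0; 5/13 12/13 0; 0 0 1]
T2·T1 = [12/13 -5/13 0; -5/13 -12/13 0; 0 0 1]
T3·…·T1 = [12/13 -5/13 0; 1/13 -29/26 0; 0 0 1]
T4·…·T1 = [23/26 9/52 0; 1/13 -29/26 0; 0 0 1]
T5·…·T1 = [23/26 9/52 3; 1/13 -29/26 4; 0 0 1]
det M = -1; M⁻¹ = [29/26 9/52 -105/26; 1/13 -23/26 43/13; 0 0 1]
M⁻¹ · (0, 6)ᵀ = (-3, -2)ᵀ

p = (-3, -2)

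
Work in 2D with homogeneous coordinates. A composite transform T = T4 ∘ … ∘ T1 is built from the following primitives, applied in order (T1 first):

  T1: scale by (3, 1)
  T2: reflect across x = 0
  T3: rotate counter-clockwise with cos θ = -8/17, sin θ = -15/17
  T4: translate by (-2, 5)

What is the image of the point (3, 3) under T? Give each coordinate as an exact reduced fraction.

T1 scale by (3, 1): (3, 3) → (9, 3)
T2 reflect across x = 0: (9, 3) → (-9, 3)
T3 rotate counter-clockwise with cos θ = -8/17, sin θ = -15/17: (-9, 3) → (117/17, 111/17)
T4 translate by (-2, 5): (117/17, 111/17) → (83/17, 196/17)

T(p) = (83/17, 196/17)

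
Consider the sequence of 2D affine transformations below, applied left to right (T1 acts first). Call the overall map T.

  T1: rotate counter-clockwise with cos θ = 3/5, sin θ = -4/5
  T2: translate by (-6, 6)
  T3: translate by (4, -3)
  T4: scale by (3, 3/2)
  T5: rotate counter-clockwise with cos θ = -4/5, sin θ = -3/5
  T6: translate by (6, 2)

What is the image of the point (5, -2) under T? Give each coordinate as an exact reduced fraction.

T(p) = (273/50, 143/25)

T1 rotate counter-clockwise with cos θ = 3/5, sin θ = -4/5: (5, -2) → (7/5, -26/5)
T2 translate by (-6, 6): (7/5, -26/5) → (-23/5, 4/5)
T3 translate by (4, -3): (-23/5, 4/5) → (-3/5, -11/5)
T4 scale by (3, 3/2): (-3/5, -11/5) → (-9/5, -33/10)
T5 rotate counter-clockwise with cos θ = -4/5, sin θ = -3/5: (-9/5, -33/10) → (-27/50, 93/25)
T6 translate by (6, 2): (-27/50, 93/25) → (273/50, 143/25)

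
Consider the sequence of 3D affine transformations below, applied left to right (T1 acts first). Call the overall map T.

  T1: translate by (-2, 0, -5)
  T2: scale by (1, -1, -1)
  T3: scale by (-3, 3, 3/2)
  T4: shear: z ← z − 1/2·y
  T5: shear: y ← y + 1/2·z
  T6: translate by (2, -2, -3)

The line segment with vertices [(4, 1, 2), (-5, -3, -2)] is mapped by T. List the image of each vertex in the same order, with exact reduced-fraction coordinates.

T1 translate by (-2, 0, -5): (4, 1, 2) → (2, 1, -3); (-5, -3, -2) → (-7, -3, -7)
T2 scale by (1, -1, -1): (2, 1, -3) → (2, -1, 3); (-7, -3, -7) → (-7, 3, 7)
T3 scale by (-3, 3, 3/2): (2, -1, 3) → (-6, -3, 9/2); (-7, 3, 7) → (21, 9, 21/2)
T4 shear: z ← z − 1/2·y: (-6, -3, 9/2) → (-6, -3, 6); (21, 9, 21/2) → (21, 9, 6)
T5 shear: y ← y + 1/2·z: (-6, -3, 6) → (-6, 0, 6); (21, 9, 6) → (21, 12, 6)
T6 translate by (2, -2, -3): (-6, 0, 6) → (-4, -2, 3); (21, 12, 6) → (23, 10, 3)

image vertices: (-4, -2, 3), (23, 10, 3)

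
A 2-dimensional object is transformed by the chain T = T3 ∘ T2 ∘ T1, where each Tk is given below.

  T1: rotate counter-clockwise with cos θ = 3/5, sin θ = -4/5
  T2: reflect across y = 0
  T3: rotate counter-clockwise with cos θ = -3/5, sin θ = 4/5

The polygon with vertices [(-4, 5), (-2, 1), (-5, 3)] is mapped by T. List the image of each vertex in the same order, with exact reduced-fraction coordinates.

T1 rotate counter-clockwise with cos θ = 3/5, sin θ = -4/5: (-4, 5) → (8/5, 31/5); (-2, 1) → (-2/5, 11/5); (-5, 3) → (-3/5, 29/5)
T2 reflect across y = 0: (8/5, 31/5) → (8/5, -31/5); (-2/5, 11/5) → (-2/5, -11/5); (-3/5, 29/5) → (-3/5, -29/5)
T3 rotate counter-clockwise with cos θ = -3/5, sin θ = 4/5: (8/5, -31/5) → (4, 5); (-2/5, -11/5) → (2, 1); (-3/5, -29/5) → (5, 3)

image vertices: (4, 5), (2, 1), (5, 3)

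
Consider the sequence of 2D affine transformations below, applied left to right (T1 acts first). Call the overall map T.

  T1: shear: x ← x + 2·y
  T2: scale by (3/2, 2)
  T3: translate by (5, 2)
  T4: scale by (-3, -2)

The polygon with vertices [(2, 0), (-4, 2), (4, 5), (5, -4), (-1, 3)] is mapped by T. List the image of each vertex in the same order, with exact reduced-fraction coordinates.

image vertices: (-24, -4), (-15, -12), (-78, -24), (-3/2, 12), (-75/2, -16)

T1 shear: x ← x + 2·y: (2, 0) → (2, 0); (-4, 2) → (0, 2); (4, 5) → (14, 5); (5, -4) → (-3, -4); (-1, 3) → (5, 3)
T2 scale by (3/2, 2): (2, 0) → (3, 0); (0, 2) → (0, 4); (14, 5) → (21, 10); (-3, -4) → (-9/2, -8); (5, 3) → (15/2, 6)
T3 translate by (5, 2): (3, 0) → (8, 2); (0, 4) → (5, 6); (21, 10) → (26, 12); (-9/2, -8) → (1/2, -6); (15/2, 6) → (25/2, 8)
T4 scale by (-3, -2): (8, 2) → (-24, -4); (5, 6) → (-15, -12); (26, 12) → (-78, -24); (1/2, -6) → (-3/2, 12); (25/2, 8) → (-75/2, -16)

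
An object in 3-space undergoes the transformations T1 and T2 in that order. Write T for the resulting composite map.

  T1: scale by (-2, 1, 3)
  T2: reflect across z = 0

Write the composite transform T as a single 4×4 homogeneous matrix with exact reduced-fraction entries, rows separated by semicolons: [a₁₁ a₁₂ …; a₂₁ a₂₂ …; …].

T1 = [-2 0 0 0; 0 1 0 0; 0 0 3 0; 0 0 0 1]
T2·T1 = [-2 0 0 0; 0 1 0 0; 0 0 -3 0; 0 0 0 1]

T = [-2 0 0 0; 0 1 0 0; 0 0 -3 0; 0 0 0 1]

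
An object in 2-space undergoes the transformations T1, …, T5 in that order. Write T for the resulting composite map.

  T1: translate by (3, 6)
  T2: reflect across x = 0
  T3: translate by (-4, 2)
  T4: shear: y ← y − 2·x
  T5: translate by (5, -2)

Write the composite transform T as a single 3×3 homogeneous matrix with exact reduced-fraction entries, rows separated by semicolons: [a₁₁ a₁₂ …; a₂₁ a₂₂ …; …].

T1 = [1 0 3; 0 1 6; 0 0 1]
T2·T1 = [-1 0 -3; 0 1 6; 0 0 1]
T3·…·T1 = [-1 0 -7; 0 1 8; 0 0 1]
T4·…·T1 = [-1 0 -7; 2 1 22; 0 0 1]
T5·…·T1 = [-1 0 -2; 2 1 20; 0 0 1]

T = [-1 0 -2; 2 1 20; 0 0 1]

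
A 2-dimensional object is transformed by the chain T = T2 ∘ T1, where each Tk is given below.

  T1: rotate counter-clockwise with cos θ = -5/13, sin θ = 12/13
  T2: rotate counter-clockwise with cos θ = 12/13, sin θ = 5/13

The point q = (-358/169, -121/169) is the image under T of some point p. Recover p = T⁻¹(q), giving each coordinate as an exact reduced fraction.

T1 = [-5/13 -12/13 0; 12/13 -5/13 0; 0 0 1]
T2·T1 = [-120/169 -119/169 0; 119/169 -120/169 0; 0 0 1]
det M = 1; M⁻¹ = [-120/169 119/169 0; -119/169 -120/169 0; 0 0 1]
M⁻¹ · (-358/169, -121/169)ᵀ = (1, 2)ᵀ

p = (1, 2)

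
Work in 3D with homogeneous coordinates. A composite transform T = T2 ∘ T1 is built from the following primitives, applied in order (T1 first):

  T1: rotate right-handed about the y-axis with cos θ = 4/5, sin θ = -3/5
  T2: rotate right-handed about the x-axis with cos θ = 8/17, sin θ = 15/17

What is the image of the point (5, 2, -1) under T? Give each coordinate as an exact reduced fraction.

T(p) = (23/5, -1, 14/5)

T1 rotate right-handed about the y-axis with cos θ = 4/5, sin θ = -3/5: (5, 2, -1) → (23/5, 2, 11/5)
T2 rotate right-handed about the x-axis with cos θ = 8/17, sin θ = 15/17: (23/5, 2, 11/5) → (23/5, -1, 14/5)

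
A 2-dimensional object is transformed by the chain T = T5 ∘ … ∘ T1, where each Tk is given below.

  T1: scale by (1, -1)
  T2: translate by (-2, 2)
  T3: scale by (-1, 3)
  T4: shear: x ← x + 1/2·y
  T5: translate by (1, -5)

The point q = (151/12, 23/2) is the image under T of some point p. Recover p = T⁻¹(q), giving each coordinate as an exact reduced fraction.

T1 = [1 0 0; 0 -1 0; 0 0 1]
T2·T1 = [1 0 -2; 0 -1 2; 0 0 1]
T3·…·T1 = [-1 0 2; 0 -3 6; 0 0 1]
T4·…·T1 = [-1 -3/2 5; 0 -3 6; 0 0 1]
T5·…·T1 = [-1 -3/2 6; 0 -3 1; 0 0 1]
det M = 3; M⁻¹ = [-1 1/2 11/2; 0 -1/3 1/3; 0 0 1]
M⁻¹ · (151/12, 23/2)ᵀ = (-4/3, -7/2)ᵀ

p = (-4/3, -7/2)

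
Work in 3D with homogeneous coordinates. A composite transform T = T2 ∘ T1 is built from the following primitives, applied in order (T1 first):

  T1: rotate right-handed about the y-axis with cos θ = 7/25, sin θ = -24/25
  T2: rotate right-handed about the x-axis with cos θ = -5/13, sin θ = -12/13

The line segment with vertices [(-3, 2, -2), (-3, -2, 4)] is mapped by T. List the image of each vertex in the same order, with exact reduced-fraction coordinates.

T1 rotate right-handed about the y-axis with cos θ = 7/25, sin θ = -24/25: (-3, 2, -2) → (27/25, 2, -86/25); (-3, -2, 4) → (-117/25, -2, -44/25)
T2 rotate right-handed about the x-axis with cos θ = -5/13, sin θ = -12/13: (27/25, 2, -86/25) → (27/25, -1282/325, -34/65); (-117/25, -2, -44/25) → (-117/25, -278/325, 164/65)

image vertices: (27/25, -1282/325, -34/65), (-117/25, -278/325, 164/65)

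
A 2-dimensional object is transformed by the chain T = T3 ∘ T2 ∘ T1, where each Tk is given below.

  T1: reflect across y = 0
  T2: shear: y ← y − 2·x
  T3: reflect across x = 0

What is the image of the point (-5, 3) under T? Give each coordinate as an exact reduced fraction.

T1 reflect across y = 0: (-5, 3) → (-5, -3)
T2 shear: y ← y − 2·x: (-5, -3) → (-5, 7)
T3 reflect across x = 0: (-5, 7) → (5, 7)

T(p) = (5, 7)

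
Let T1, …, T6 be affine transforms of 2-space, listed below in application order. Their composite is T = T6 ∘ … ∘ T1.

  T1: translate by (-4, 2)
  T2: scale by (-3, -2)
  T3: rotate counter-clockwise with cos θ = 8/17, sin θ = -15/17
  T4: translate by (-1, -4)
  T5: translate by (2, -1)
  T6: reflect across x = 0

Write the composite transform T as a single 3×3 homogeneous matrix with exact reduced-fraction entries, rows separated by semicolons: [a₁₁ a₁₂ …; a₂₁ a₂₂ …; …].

T = [24/17 30/17 -53/17; 45/17 -16/17 -297/17; 0 0 1]

T1 = [1 0 -4; 0 1 2; 0 0 1]
T2·T1 = [-3 0 12; 0 -2 -4; 0 0 1]
T3·…·T1 = [-24/17 -30/17 36/17; 45/17 -16/17 -212/17; 0 0 1]
T4·…·T1 = [-24/17 -30/17 19/17; 45/17 -16/17 -280/17; 0 0 1]
T5·…·T1 = [-24/17 -30/17 53/17; 45/17 -16/17 -297/17; 0 0 1]
T6·…·T1 = [24/17 30/17 -53/17; 45/17 -16/17 -297/17; 0 0 1]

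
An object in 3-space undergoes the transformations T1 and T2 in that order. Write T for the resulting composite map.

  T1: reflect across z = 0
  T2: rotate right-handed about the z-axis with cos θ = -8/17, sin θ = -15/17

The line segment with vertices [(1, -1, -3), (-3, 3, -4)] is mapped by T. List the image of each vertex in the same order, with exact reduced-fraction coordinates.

T1 reflect across z = 0: (1, -1, -3) → (1, -1, 3); (-3, 3, -4) → (-3, 3, 4)
T2 rotate right-handed about the z-axis with cos θ = -8/17, sin θ = -15/17: (1, -1, 3) → (-23/17, -7/17, 3); (-3, 3, 4) → (69/17, 21/17, 4)

image vertices: (-23/17, -7/17, 3), (69/17, 21/17, 4)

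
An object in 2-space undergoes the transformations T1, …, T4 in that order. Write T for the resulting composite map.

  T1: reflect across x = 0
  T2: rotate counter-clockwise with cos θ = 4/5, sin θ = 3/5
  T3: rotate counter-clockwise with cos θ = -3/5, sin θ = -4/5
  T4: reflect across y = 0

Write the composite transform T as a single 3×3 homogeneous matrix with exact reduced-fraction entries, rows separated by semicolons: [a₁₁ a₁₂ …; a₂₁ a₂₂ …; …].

T = [0 1 0; -1 0 0; 0 0 1]

T1 = [-1 0 0; 0 1 0; 0 0 1]
T2·T1 = [-4/5 -3/5 0; -3/5 4/5 0; 0 0 1]
T3·…·T1 = [0 1 0; 1 0 0; 0 0 1]
T4·…·T1 = [0 1 0; -1 0 0; 0 0 1]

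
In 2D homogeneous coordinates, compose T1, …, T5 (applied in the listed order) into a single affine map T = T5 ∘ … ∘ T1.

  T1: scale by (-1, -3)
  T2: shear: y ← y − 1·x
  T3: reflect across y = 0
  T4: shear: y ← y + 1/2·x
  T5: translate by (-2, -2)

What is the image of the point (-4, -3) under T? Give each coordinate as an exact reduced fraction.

T1 scale by (-1, -3): (-4, -3) → (4, 9)
T2 shear: y ← y − 1·x: (4, 9) → (4, 5)
T3 reflect across y = 0: (4, 5) → (4, -5)
T4 shear: y ← y + 1/2·x: (4, -5) → (4, -3)
T5 translate by (-2, -2): (4, -3) → (2, -5)

T(p) = (2, -5)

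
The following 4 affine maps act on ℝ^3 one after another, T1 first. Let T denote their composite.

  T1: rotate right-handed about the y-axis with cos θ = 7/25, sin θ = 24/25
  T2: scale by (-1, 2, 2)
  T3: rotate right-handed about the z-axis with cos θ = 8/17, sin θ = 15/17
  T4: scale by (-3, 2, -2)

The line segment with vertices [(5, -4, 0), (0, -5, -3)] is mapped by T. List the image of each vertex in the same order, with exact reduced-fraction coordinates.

image vertices: (-96/5, -10, 96/5), (-12978/425, -368/85, 84/25)

T1 rotate right-handed about the y-axis with cos θ = 7/25, sin θ = 24/25: (5, -4, 0) → (7/5, -4, -24/5); (0, -5, -3) → (-72/25, -5, -21/25)
T2 scale by (-1, 2, 2): (7/5, -4, -24/5) → (-7/5, -8, -48/5); (-72/25, -5, -21/25) → (72/25, -10, -42/25)
T3 rotate right-handed about the z-axis with cos θ = 8/17, sin θ = 15/17: (-7/5, -8, -48/5) → (32/5, -5, -48/5); (72/25, -10, -42/25) → (4326/425, -184/85, -42/25)
T4 scale by (-3, 2, -2): (32/5, -5, -48/5) → (-96/5, -10, 96/5); (4326/425, -184/85, -42/25) → (-12978/425, -368/85, 84/25)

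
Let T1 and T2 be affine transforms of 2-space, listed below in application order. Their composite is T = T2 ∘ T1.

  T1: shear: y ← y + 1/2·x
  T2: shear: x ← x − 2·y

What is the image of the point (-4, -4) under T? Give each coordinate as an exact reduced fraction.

T(p) = (8, -6)

T1 shear: y ← y + 1/2·x: (-4, -4) → (-4, -6)
T2 shear: x ← x − 2·y: (-4, -6) → (8, -6)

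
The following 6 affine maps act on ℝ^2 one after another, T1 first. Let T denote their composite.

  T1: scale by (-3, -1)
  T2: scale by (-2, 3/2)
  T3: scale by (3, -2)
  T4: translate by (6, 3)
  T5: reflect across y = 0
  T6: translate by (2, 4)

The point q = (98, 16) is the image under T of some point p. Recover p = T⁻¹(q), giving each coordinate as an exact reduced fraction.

T1 = [-3 0 0; 0 -1 0; 0 0 1]
T2·T1 = [6 0 0; 0 -3/2 0; 0 0 1]
T3·…·T1 = [18 0 0; 0 3 0; 0 0 1]
T4·…·T1 = [18 0 6; 0 3 3; 0 0 1]
T5·…·T1 = [18 0 6; 0 -3 -3; 0 0 1]
T6·…·T1 = [18 0 8; 0 -3 1; 0 0 1]
det M = -54; M⁻¹ = [1/18 0 -4/9; 0 -1/3 1/3; 0 0 1]
M⁻¹ · (98, 16)ᵀ = (5, -5)ᵀ

p = (5, -5)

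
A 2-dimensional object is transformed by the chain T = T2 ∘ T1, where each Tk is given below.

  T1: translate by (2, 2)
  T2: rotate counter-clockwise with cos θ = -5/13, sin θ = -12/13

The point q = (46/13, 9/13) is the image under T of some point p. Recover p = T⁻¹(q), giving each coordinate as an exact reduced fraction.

T1 = [1 0 2; 0 1 2; 0 0 1]
T2·T1 = [-5/13 12/13 14/13; -12/13 -5/13 -34/13; 0 0 1]
det M = 1; M⁻¹ = [-5/13 -12/13 -2; 12/13 -5/13 -2; 0 0 1]
M⁻¹ · (46/13, 9/13)ᵀ = (-4, 1)ᵀ

p = (-4, 1)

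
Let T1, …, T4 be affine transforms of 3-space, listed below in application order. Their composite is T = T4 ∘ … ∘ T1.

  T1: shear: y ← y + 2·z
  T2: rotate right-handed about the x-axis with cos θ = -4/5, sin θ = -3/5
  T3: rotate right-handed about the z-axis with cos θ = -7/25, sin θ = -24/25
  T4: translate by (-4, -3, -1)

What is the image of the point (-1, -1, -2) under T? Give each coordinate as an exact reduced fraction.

T1 shear: y ← y + 2·z: (-1, -1, -2) → (-1, -5, -2)
T2 rotate right-handed about the x-axis with cos θ = -4/5, sin θ = -3/5: (-1, -5, -2) → (-1, 14/5, 23/5)
T3 rotate right-handed about the z-axis with cos θ = -7/25, sin θ = -24/25: (-1, 14/5, 23/5) → (371/125, 22/125, 23/5)
T4 translate by (-4, -3, -1): (371/125, 22/125, 23/5) → (-129/125, -353/125, 18/5)

T(p) = (-129/125, -353/125, 18/5)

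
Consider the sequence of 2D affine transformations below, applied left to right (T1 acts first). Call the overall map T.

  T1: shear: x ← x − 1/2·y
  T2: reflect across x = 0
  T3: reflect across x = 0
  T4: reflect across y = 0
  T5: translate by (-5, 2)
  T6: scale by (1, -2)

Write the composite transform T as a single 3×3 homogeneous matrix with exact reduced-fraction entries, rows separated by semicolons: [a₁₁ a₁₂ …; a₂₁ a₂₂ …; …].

T = [1 -1/2 -5; 0 2 -4; 0 0 1]

T1 = [1 -1/2 0; 0 1 0; 0 0 1]
T2·T1 = [-1 1/2 0; 0 1 0; 0 0 1]
T3·…·T1 = [1 -1/2 0; 0 1 0; 0 0 1]
T4·…·T1 = [1 -1/2 0; 0 -1 0; 0 0 1]
T5·…·T1 = [1 -1/2 -5; 0 -1 2; 0 0 1]
T6·…·T1 = [1 -1/2 -5; 0 2 -4; 0 0 1]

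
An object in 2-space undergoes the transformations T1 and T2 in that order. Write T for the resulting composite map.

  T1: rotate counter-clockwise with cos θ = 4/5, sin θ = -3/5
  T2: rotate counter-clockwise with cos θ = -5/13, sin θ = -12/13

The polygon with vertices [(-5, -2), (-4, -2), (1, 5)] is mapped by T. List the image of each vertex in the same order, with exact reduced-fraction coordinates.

T1 rotate counter-clockwise with cos θ = 4/5, sin θ = -3/5: (-5, -2) → (-26/5, 7/5); (-4, -2) → (-22/5, 4/5); (1, 5) → (19/5, 17/5)
T2 rotate counter-clockwise with cos θ = -5/13, sin θ = -12/13: (-26/5, 7/5) → (214/65, 277/65); (-22/5, 4/5) → (158/65, 244/65); (19/5, 17/5) → (109/65, -313/65)

image vertices: (214/65, 277/65), (158/65, 244/65), (109/65, -313/65)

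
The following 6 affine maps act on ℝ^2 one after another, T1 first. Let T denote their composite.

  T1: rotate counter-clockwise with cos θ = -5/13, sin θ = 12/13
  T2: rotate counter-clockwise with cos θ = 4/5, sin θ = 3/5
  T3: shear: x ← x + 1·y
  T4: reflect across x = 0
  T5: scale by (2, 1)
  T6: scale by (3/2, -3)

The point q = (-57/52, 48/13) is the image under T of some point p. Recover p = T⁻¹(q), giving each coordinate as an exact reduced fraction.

p = (-2, 1/4)

T1 = [-5/13 -12/13 0; 12/13 -5/13 0; 0 0 1]
T2·T1 = [-56/65 -33/65 0; 33/65 -56/65 0; 0 0 1]
T3·…·T1 = [-23/65 -89/65 0; 33/65 -56/65 0; 0 0 1]
T4·…·T1 = [23/65 89/65 0; 33/65 -56/65 0; 0 0 1]
T5·…·T1 = [46/65 178/65 0; 33/65 -56/65 0; 0 0 1]
T6·…·T1 = [69/65 267/65 0; -99/65 168/65 0; 0 0 1]
det M = 9; M⁻¹ = [56/195 -89/195 0; 11/65 23/195 0; 0 0 1]
M⁻¹ · (-57/52, 48/13)ᵀ = (-2, 1/4)ᵀ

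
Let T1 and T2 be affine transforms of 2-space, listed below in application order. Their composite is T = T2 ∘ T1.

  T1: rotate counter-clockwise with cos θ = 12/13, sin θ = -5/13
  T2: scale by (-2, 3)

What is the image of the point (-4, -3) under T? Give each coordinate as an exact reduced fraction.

T1 rotate counter-clockwise with cos θ = 12/13, sin θ = -5/13: (-4, -3) → (-63/13, -16/13)
T2 scale by (-2, 3): (-63/13, -16/13) → (126/13, -48/13)

T(p) = (126/13, -48/13)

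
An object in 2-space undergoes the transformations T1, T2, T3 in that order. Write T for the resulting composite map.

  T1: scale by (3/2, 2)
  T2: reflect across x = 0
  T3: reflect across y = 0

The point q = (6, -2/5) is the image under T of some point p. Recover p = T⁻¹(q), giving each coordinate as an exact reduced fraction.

T1 = [3/2 0 0; 0 2 0; 0 0 1]
T2·T1 = [-3/2 0 0; 0 2 0; 0 0 1]
T3·…·T1 = [-3/2 0 0; 0 -2 0; 0 0 1]
det M = 3; M⁻¹ = [-2/3 0 0; 0 -1/2 0; 0 0 1]
M⁻¹ · (6, -2/5)ᵀ = (-4, 1/5)ᵀ

p = (-4, 1/5)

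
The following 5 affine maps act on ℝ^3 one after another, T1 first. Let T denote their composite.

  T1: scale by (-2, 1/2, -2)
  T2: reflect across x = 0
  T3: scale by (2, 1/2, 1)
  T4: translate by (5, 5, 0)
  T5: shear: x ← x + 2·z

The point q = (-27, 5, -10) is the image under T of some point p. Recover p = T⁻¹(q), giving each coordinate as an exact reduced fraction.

T1 = [-2 0 0 0; 0 1/2 0 0; 0 0 -2 0; 0 0 0 1]
T2·T1 = [2 0 0 0; 0 1/2 0 0; 0 0 -2 0; 0 0 0 1]
T3·…·T1 = [4 0 0 0; 0 1/4 0 0; 0 0 -2 0; 0 0 0 1]
T4·…·T1 = [4 0 0 5; 0 1/4 0 5; 0 0 -2 0; 0 0 0 1]
T5·…·T1 = [4 0 -4 5; 0 1/4 0 5; 0 0 -2 0; 0 0 0 1]
det M = -2; M⁻¹ = [1/4 0 -1/2 -5/4; 0 4 0 -20; 0 0 -1/2 0; 0 0 0 1]
M⁻¹ · (-27, 5, -10)ᵀ = (-3, 0, 5)ᵀ

p = (-3, 0, 5)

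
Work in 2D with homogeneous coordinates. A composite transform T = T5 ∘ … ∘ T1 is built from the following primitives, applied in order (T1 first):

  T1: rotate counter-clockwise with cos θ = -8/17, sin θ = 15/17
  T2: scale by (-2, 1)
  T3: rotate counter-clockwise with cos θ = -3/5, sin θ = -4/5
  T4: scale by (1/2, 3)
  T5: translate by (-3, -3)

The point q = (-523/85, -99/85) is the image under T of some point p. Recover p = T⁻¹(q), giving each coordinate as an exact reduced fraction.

T1 = [-8/17 -15/17 0; 15/17 -8/17 0; 0 0 1]
T2·T1 = [16/17 30/17 0; 15/17 -8/17 0; 0 0 1]
T3·…·T1 = [12/85 -122/85 0; -109/85 -96/85 0; 0 0 1]
T4·…·T1 = [6/85 -61/85 0; -327/85 -288/85 0; 0 0 1]
T5·…·T1 = [6/85 -61/85 -3; -327/85 -288/85 -3; 0 0 1]
det M = -3; M⁻¹ = [96/85 -61/255 227/85; -109/85 -2/85 -333/85; 0 0 1]
M⁻¹ · (-523/85, -99/85)ᵀ = (-4, 4)ᵀ

p = (-4, 4)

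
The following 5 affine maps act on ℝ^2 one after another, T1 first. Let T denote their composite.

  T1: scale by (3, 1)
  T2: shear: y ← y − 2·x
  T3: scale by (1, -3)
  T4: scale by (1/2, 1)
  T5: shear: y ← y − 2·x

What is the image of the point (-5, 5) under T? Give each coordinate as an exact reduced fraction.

T(p) = (-15/2, -90)

T1 scale by (3, 1): (-5, 5) → (-15, 5)
T2 shear: y ← y − 2·x: (-15, 5) → (-15, 35)
T3 scale by (1, -3): (-15, 35) → (-15, -105)
T4 scale by (1/2, 1): (-15, -105) → (-15/2, -105)
T5 shear: y ← y − 2·x: (-15/2, -105) → (-15/2, -90)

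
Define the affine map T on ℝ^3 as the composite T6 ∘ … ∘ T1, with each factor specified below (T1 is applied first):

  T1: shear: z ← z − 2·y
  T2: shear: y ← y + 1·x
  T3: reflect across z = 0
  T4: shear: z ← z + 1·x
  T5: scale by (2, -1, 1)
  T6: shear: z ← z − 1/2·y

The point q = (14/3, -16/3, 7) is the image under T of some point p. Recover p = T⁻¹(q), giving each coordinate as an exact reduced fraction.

T1 = [1 0 0 0; 0 1 0 0; 0 -2 1 0; 0 0 0 1]
T2·T1 = [1 0 0 0; 1 1 0 0; 0 -2 1 0; 0 0 0 1]
T3·…·T1 = [1 0 0 0; 1 1 0 0; 0 2 -1 0; 0 0 0 1]
T4·…·T1 = [1 0 0 0; 1 1 0 0; 1 2 -1 0; 0 0 0 1]
T5·…·T1 = [2 0 0 0; -1 -1 0 0; 1 2 -1 0; 0 0 0 1]
T6·…·T1 = [2 0 0 0; -1 -1 0 0; 3/2 5/2 -1 0; 0 0 0 1]
det M = 2; M⁻¹ = [1/2 0 0 0; -1/2 -1 0 0; -1/2 -5/2 -1 0; 0 0 0 1]
M⁻¹ · (14/3, -16/3, 7)ᵀ = (7/3, 3, 4)ᵀ

p = (7/3, 3, 4)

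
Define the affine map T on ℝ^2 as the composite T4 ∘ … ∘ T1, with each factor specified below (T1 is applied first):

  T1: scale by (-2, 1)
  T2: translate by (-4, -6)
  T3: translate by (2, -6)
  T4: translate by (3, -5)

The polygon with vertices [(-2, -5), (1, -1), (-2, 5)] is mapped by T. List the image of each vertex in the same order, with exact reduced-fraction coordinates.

image vertices: (5, -22), (-1, -18), (5, -12)

T1 scale by (-2, 1): (-2, -5) → (4, -5); (1, -1) → (-2, -1); (-2, 5) → (4, 5)
T2 translate by (-4, -6): (4, -5) → (0, -11); (-2, -1) → (-6, -7); (4, 5) → (0, -1)
T3 translate by (2, -6): (0, -11) → (2, -17); (-6, -7) → (-4, -13); (0, -1) → (2, -7)
T4 translate by (3, -5): (2, -17) → (5, -22); (-4, -13) → (-1, -18); (2, -7) → (5, -12)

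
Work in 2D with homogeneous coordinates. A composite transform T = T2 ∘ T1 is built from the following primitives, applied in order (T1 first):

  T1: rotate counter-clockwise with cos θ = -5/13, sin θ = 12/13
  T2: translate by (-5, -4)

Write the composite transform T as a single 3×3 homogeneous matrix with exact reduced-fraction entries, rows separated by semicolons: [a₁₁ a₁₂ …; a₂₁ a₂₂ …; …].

T = [-5/13 -12/13 -5; 12/13 -5/13 -4; 0 0 1]

T1 = [-5/13 -12/13 0; 12/13 -5/13 0; 0 0 1]
T2·T1 = [-5/13 -12/13 -5; 12/13 -5/13 -4; 0 0 1]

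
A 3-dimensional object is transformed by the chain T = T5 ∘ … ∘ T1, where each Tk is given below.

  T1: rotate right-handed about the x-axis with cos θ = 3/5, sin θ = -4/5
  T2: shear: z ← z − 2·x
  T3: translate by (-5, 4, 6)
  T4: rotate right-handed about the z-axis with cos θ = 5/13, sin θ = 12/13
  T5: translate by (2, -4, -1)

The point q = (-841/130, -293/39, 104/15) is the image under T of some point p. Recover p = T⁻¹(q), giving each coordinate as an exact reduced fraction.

T1 = [1 0 0 0; 0 3/5 4/5 0; 0 -4/5 3/5 0; 0 0 0 1]
T2·T1 = [1 0 0 0; 0 3/5 4/5 0; -2 -4/5 3/5 0; 0 0 0 1]
T3·…·T1 = [1 0 0 -5; 0 3/5 4/5 4; -2 -4/5 3/5 6; 0 0 0 1]
T4·…·T1 = [5/13 -36/65 -48/65 -73/13; 12/13 3/13 4/13 -40/13; -2 -4/5 3/5 6; 0 0 0 1]
T5·…·T1 = [5/13 -36/65 -48/65 -47/13; 12/13 3/13 4/13 -92/13; -2 -4/5 3/5 5; 0 0 0 1]
det M = 1; M⁻¹ = [5/13 12/13 0 103/13; -76/65 -81/65 -4/5 -588/65; -18/65 92/65 3/5 391/65; 0 0 0 1]
M⁻¹ · (-841/130, -293/39, 104/15)ᵀ = (-3/2, 7/3, 4/3)ᵀ

p = (-3/2, 7/3, 4/3)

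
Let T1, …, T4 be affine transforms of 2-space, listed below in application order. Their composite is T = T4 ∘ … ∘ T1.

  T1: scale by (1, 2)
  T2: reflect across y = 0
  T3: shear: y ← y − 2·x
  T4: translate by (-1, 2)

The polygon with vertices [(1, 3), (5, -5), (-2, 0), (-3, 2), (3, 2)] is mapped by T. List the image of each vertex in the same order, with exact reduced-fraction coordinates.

T1 scale by (1, 2): (1, 3) → (1, 6); (5, -5) → (5, -10); (-2, 0) → (-2, 0); (-3, 2) → (-3, 4); (3, 2) → (3, 4)
T2 reflect across y = 0: (1, 6) → (1, -6); (5, -10) → (5, 10); (-2, 0) → (-2, 0); (-3, 4) → (-3, -4); (3, 4) → (3, -4)
T3 shear: y ← y − 2·x: (1, -6) → (1, -8); (5, 10) → (5, 0); (-2, 0) → (-2, 4); (-3, -4) → (-3, 2); (3, -4) → (3, -10)
T4 translate by (-1, 2): (1, -8) → (0, -6); (5, 0) → (4, 2); (-2, 4) → (-3, 6); (-3, 2) → (-4, 4); (3, -10) → (2, -8)

image vertices: (0, -6), (4, 2), (-3, 6), (-4, 4), (2, -8)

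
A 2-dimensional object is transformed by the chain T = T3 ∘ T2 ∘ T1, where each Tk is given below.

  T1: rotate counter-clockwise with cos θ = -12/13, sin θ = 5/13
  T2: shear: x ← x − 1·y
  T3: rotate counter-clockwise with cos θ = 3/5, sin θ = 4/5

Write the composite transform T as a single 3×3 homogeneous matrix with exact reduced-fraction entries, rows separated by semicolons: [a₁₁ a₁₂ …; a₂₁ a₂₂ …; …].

T1 = [-12/13 -5/13 0; 5/13 -12/13 0; 0 0 1]
T2·T1 = [-17/13 7/13 0; 5/13 -12/13 0; 0 0 1]
T3·…·T1 = [-71/65 69/65 0; -53/65 -8/65 0; 0 0 1]

T = [-71/65 69/65 0; -53/65 -8/65 0; 0 0 1]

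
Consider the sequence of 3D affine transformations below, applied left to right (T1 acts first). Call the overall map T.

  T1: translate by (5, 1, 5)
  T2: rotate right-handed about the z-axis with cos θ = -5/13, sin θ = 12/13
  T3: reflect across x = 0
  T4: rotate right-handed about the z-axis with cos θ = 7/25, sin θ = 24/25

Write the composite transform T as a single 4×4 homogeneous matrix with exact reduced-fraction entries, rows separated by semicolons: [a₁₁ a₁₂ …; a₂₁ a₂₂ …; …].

T = [-253/325 204/325 0 -1061/325; 204/325 253/325 0 1273/325; 0 0 1 5; 0 0 0 1]

T1 = [1 0 0 5; 0 1 0 1; 0 0 1 5; 0 0 0 1]
T2·T1 = [-5/13 -12/13 0 -37/13; 12/13 -5/13 0 55/13; 0 0 1 5; 0 0 0 1]
T3·…·T1 = [5/13 12/13 0 37/13; 12/13 -5/13 0 55/13; 0 0 1 5; 0 0 0 1]
T4·…·T1 = [-253/325 204/325 0 -1061/325; 204/325 253/325 0 1273/325; 0 0 1 5; 0 0 0 1]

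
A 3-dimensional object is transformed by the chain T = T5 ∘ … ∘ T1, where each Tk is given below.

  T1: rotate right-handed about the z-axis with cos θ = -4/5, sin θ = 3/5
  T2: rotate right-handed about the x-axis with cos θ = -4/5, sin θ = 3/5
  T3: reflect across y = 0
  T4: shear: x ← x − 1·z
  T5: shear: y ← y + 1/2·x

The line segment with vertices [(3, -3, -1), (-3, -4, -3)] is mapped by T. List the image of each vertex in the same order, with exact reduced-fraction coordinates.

T1 rotate right-handed about the z-axis with cos θ = -4/5, sin θ = 3/5: (3, -3, -1) → (-3/5, 21/5, -1); (-3, -4, -3) → (24/5, 7/5, -3)
T2 rotate right-handed about the x-axis with cos θ = -4/5, sin θ = 3/5: (-3/5, 21/5, -1) → (-3/5, -69/25, 83/25); (24/5, 7/5, -3) → (24/5, 17/25, 81/25)
T3 reflect across y = 0: (-3/5, -69/25, 83/25) → (-3/5, 69/25, 83/25); (24/5, 17/25, 81/25) → (24/5, -17/25, 81/25)
T4 shear: x ← x − 1·z: (-3/5, 69/25, 83/25) → (-98/25, 69/25, 83/25); (24/5, -17/25, 81/25) → (39/25, -17/25, 81/25)
T5 shear: y ← y + 1/2·x: (-98/25, 69/25, 83/25) → (-98/25, 4/5, 83/25); (39/25, -17/25, 81/25) → (39/25, 1/10, 81/25)

image vertices: (-98/25, 4/5, 83/25), (39/25, 1/10, 81/25)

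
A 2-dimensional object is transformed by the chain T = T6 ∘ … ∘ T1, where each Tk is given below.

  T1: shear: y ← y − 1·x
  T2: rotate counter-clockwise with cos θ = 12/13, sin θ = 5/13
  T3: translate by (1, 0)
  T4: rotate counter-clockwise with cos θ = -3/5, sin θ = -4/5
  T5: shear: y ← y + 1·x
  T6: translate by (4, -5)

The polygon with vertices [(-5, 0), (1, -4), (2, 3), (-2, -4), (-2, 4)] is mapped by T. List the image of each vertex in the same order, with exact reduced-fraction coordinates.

image vertices: (616/65, 214/65), (-22/13, -146/13), (252/65, -527/65), (127/65, -352/65), (631/65, 24/65)

T1 shear: y ← y − 1·x: (-5, 0) → (-5, 5); (1, -4) → (1, -5); (2, 3) → (2, 1); (-2, -4) → (-2, -2); (-2, 4) → (-2, 6)
T2 rotate counter-clockwise with cos θ = 12/13, sin θ = 5/13: (-5, 5) → (-85/13, 35/13); (1, -5) → (37/13, -55/13); (2, 1) → (19/13, 22/13); (-2, -2) → (-14/13, -34/13); (-2, 6) → (-54/13, 62/13)
T3 translate by (1, 0): (-85/13, 35/13) → (-72/13, 35/13); (37/13, -55/13) → (50/13, -55/13); (19/13, 22/13) → (32/13, 22/13); (-14/13, -34/13) → (-1/13, -34/13); (-54/13, 62/13) → (-41/13, 62/13)
T4 rotate counter-clockwise with cos θ = -3/5, sin θ = -4/5: (-72/13, 35/13) → (356/65, 183/65); (50/13, -55/13) → (-74/13, -7/13); (32/13, 22/13) → (-8/65, -194/65); (-1/13, -34/13) → (-133/65, 106/65); (-41/13, 62/13) → (371/65, -22/65)
T5 shear: y ← y + 1·x: (356/65, 183/65) → (356/65, 539/65); (-74/13, -7/13) → (-74/13, -81/13); (-8/65, -194/65) → (-8/65, -202/65); (-133/65, 106/65) → (-133/65, -27/65); (371/65, -22/65) → (371/65, 349/65)
T6 translate by (4, -5): (356/65, 539/65) → (616/65, 214/65); (-74/13, -81/13) → (-22/13, -146/13); (-8/65, -202/65) → (252/65, -527/65); (-133/65, -27/65) → (127/65, -352/65); (371/65, 349/65) → (631/65, 24/65)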